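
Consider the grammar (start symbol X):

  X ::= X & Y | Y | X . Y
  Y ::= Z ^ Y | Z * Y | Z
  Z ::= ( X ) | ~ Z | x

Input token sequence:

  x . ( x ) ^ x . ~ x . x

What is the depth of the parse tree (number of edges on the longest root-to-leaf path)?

8

[X [X [X [X [Y [Z x]]] . [Y [Z ( [X [Y [Z x]]] )] ^ [Y [Z x]]]] . [Y [Z ~ [Z x]]]] . [Y [Z x]]]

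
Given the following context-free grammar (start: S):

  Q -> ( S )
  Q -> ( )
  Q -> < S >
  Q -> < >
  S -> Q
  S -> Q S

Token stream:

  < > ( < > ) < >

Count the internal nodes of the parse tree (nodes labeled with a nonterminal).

8

[S [Q < >] [S [Q ( [S [Q < >]] )] [S [Q < >]]]]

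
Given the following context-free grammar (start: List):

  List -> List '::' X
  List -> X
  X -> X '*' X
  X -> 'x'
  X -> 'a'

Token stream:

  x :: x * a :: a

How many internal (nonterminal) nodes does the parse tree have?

[List [List [List [X x]] :: [X [X x] * [X a]]] :: [X a]]

8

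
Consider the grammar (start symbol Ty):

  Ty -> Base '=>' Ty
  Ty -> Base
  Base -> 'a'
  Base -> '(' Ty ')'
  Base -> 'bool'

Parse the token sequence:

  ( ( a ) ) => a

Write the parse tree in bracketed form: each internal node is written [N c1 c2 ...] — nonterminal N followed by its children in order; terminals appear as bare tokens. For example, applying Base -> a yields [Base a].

Ty
Base => Ty
( Ty ) => Ty
( Base ) => Ty
( ( Ty ) ) => Ty
( ( Base ) ) => Ty
( ( a ) ) => Ty
( ( a ) ) => Base
( ( a ) ) => a

[Ty [Base ( [Ty [Base ( [Ty [Base a]] )]] )] => [Ty [Base a]]]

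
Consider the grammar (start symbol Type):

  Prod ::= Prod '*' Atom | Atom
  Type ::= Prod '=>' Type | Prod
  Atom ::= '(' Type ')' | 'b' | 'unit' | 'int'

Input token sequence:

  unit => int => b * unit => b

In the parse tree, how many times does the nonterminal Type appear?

4

[Type [Prod [Atom unit]] => [Type [Prod [Atom int]] => [Type [Prod [Prod [Atom b]] * [Atom unit]] => [Type [Prod [Atom b]]]]]]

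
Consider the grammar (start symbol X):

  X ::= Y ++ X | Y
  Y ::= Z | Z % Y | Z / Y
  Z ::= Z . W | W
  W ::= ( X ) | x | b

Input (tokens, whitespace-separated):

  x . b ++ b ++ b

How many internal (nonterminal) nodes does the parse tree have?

14

[X [Y [Z [Z [W x]] . [W b]]] ++ [X [Y [Z [W b]]] ++ [X [Y [Z [W b]]]]]]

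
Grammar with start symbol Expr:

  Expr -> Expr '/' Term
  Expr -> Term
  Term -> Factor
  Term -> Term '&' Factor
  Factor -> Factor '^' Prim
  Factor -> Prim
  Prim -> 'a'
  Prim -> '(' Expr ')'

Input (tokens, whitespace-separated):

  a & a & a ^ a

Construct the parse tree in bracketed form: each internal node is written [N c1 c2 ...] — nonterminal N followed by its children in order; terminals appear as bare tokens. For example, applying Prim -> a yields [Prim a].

[Expr [Term [Term [Term [Factor [Prim a]]] & [Factor [Prim a]]] & [Factor [Factor [Prim a]] ^ [Prim a]]]]

Expr
Term
Term & Factor
Term & Factor & Factor
Factor & Factor & Factor
Prim & Factor & Factor
a & Factor & Factor
a & Prim & Factor
a & a & Factor
a & a & Factor ^ Prim
a & a & Prim ^ Prim
a & a & a ^ Prim
a & a & a ^ a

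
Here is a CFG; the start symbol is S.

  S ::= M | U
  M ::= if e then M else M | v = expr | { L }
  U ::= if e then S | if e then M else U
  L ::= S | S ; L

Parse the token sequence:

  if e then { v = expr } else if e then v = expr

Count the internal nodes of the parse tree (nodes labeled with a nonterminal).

9

[S [U if e then [M { [L [S [M v = expr]]] }] else [U if e then [S [M v = expr]]]]]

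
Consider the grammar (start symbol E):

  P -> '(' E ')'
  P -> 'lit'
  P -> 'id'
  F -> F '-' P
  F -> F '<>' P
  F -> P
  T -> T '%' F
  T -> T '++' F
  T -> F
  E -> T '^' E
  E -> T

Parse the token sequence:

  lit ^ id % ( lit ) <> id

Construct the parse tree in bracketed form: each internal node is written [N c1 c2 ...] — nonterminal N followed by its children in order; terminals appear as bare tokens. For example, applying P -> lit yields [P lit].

E
T ^ E
F ^ E
P ^ E
lit ^ E
lit ^ T
lit ^ T % F
lit ^ F % F
lit ^ P % F
lit ^ id % F
lit ^ id % F <> P
lit ^ id % P <> P
lit ^ id % ( E ) <> P
lit ^ id % ( T ) <> P
lit ^ id % ( F ) <> P
lit ^ id % ( P ) <> P
lit ^ id % ( lit ) <> P
lit ^ id % ( lit ) <> id

[E [T [F [P lit]]] ^ [E [T [T [F [P id]]] % [F [F [P ( [E [T [F [P lit]]]] )]] <> [P id]]]]]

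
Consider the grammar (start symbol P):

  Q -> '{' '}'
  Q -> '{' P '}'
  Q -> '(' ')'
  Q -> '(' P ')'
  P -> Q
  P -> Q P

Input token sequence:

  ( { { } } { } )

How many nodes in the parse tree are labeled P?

[P [Q ( [P [Q { [P [Q { }]] }] [P [Q { }]]] )]]

4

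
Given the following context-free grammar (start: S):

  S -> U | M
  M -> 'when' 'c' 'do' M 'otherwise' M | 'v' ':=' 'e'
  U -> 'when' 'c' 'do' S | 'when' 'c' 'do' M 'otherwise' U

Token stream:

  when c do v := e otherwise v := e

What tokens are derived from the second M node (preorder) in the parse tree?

[S [M when c do [M v := e] otherwise [M v := e]]]

v := e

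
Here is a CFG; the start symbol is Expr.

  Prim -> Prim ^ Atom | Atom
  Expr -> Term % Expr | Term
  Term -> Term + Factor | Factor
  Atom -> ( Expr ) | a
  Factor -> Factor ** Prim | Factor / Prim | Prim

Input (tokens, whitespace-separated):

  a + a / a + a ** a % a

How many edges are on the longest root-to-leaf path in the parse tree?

[Expr [Term [Term [Term [Factor [Prim [Atom a]]]] + [Factor [Factor [Prim [Atom a]]] / [Prim [Atom a]]]] + [Factor [Factor [Prim [Atom a]]] ** [Prim [Atom a]]]] % [Expr [Term [Factor [Prim [Atom a]]]]]]

7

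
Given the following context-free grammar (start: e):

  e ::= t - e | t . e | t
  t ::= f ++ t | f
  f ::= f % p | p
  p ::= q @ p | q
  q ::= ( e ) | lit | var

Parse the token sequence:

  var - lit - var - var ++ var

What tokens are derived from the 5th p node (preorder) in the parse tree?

[e [t [f [p [q var]]]] - [e [t [f [p [q lit]]]] - [e [t [f [p [q var]]]] - [e [t [f [p [q var]]] ++ [t [f [p [q var]]]]]]]]]

var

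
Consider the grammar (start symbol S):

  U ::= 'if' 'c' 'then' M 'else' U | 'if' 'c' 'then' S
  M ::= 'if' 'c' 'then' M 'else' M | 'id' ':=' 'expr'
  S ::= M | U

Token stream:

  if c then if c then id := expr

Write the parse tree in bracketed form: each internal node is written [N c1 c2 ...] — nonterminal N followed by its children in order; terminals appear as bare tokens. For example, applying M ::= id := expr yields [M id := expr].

[S [U if c then [S [U if c then [S [M id := expr]]]]]]

S
U
if c then S
if c then U
if c then if c then S
if c then if c then M
if c then if c then id := expr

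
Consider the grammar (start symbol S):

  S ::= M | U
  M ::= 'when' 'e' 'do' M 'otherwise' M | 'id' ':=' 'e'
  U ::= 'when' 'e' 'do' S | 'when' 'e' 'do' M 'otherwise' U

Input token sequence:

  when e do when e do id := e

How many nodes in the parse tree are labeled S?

3

[S [U when e do [S [U when e do [S [M id := e]]]]]]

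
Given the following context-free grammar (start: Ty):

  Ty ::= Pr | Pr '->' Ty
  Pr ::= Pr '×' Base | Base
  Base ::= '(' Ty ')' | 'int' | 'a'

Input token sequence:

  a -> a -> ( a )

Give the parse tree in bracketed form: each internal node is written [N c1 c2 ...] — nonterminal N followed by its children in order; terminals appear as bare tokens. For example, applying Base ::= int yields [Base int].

[Ty [Pr [Base a]] -> [Ty [Pr [Base a]] -> [Ty [Pr [Base ( [Ty [Pr [Base a]]] )]]]]]

Ty
Pr -> Ty
Base -> Ty
a -> Ty
a -> Pr -> Ty
a -> Base -> Ty
a -> a -> Ty
a -> a -> Pr
a -> a -> Base
a -> a -> ( Ty )
a -> a -> ( Pr )
a -> a -> ( Base )
a -> a -> ( a )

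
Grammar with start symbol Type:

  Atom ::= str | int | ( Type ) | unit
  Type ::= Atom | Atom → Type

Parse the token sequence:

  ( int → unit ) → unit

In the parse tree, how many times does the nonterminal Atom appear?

[Type [Atom ( [Type [Atom int] → [Type [Atom unit]]] )] → [Type [Atom unit]]]

4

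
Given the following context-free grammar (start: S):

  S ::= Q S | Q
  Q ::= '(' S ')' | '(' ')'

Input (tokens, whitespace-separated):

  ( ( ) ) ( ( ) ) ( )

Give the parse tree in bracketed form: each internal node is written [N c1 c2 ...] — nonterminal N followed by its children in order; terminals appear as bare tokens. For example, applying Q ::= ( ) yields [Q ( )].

S
Q S
( S ) S
( Q ) S
( ( ) ) S
( ( ) ) Q S
( ( ) ) ( S ) S
( ( ) ) ( Q ) S
( ( ) ) ( ( ) ) S
( ( ) ) ( ( ) ) Q
( ( ) ) ( ( ) ) ( )

[S [Q ( [S [Q ( )]] )] [S [Q ( [S [Q ( )]] )] [S [Q ( )]]]]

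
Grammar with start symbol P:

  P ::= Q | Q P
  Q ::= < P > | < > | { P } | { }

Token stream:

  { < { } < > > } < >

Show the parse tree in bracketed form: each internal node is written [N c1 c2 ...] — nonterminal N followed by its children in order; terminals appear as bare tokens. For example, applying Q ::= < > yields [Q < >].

[P [Q { [P [Q < [P [Q { }] [P [Q < >]]] >]] }] [P [Q < >]]]

P
Q P
{ P } P
{ Q } P
{ < P > } P
{ < Q P > } P
{ < { } P > } P
{ < { } Q > } P
{ < { } < > > } P
{ < { } < > > } Q
{ < { } < > > } < >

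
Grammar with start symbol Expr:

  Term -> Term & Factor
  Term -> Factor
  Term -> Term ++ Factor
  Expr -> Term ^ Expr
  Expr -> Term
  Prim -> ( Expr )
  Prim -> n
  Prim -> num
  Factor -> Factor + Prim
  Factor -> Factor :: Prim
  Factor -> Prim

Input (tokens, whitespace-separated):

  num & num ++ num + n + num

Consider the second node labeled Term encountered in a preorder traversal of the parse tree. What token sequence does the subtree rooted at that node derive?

[Expr [Term [Term [Term [Factor [Prim num]]] & [Factor [Prim num]]] ++ [Factor [Factor [Factor [Prim num]] + [Prim n]] + [Prim num]]]]

num & num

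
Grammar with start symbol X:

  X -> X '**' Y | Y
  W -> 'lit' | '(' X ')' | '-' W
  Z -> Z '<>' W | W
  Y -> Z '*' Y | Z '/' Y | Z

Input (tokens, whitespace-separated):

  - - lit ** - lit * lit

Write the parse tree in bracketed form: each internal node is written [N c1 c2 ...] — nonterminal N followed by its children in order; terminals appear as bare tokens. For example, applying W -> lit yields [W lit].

[X [X [Y [Z [W - [W - [W lit]]]]]] ** [Y [Z [W - [W lit]]] * [Y [Z [W lit]]]]]

X
X ** Y
Y ** Y
Z ** Y
W ** Y
- W ** Y
- - W ** Y
- - lit ** Y
- - lit ** Z * Y
- - lit ** W * Y
- - lit ** - W * Y
- - lit ** - lit * Y
- - lit ** - lit * Z
- - lit ** - lit * W
- - lit ** - lit * lit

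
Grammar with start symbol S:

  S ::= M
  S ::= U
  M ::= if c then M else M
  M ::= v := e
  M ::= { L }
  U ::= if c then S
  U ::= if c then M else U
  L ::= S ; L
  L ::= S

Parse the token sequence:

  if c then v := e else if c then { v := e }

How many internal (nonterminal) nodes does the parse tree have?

[S [U if c then [M v := e] else [U if c then [S [M { [L [S [M v := e]]] }]]]]]

9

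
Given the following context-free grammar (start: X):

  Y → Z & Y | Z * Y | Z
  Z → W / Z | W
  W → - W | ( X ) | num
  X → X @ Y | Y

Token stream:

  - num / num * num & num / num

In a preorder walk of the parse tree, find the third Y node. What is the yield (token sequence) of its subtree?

[X [Y [Z [W - [W num]] / [Z [W num]]] * [Y [Z [W num]] & [Y [Z [W num] / [Z [W num]]]]]]]

num / num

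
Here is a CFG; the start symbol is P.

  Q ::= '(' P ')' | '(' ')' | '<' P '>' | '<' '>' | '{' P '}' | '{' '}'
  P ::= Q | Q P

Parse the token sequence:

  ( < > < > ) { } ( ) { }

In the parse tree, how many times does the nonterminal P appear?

6

[P [Q ( [P [Q < >] [P [Q < >]]] )] [P [Q { }] [P [Q ( )] [P [Q { }]]]]]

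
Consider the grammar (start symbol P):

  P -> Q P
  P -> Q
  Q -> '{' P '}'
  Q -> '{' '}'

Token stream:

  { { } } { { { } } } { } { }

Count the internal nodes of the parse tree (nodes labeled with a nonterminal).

[P [Q { [P [Q { }]] }] [P [Q { [P [Q { [P [Q { }]] }]] }] [P [Q { }] [P [Q { }]]]]]

14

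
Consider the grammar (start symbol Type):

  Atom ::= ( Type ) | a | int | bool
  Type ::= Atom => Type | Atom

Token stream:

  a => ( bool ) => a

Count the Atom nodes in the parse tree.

[Type [Atom a] => [Type [Atom ( [Type [Atom bool]] )] => [Type [Atom a]]]]

4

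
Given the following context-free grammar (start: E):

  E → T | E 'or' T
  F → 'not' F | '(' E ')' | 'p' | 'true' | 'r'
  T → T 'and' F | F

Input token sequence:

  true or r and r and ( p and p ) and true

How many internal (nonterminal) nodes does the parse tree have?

17

[E [E [T [F true]]] or [T [T [T [T [F r]] and [F r]] and [F ( [E [T [T [F p]] and [F p]]] )]] and [F true]]]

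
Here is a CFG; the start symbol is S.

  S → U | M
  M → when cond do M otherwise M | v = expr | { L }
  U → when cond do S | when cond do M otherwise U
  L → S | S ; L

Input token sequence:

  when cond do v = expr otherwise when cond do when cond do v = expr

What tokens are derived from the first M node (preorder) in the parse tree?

[S [U when cond do [M v = expr] otherwise [U when cond do [S [U when cond do [S [M v = expr]]]]]]]

v = expr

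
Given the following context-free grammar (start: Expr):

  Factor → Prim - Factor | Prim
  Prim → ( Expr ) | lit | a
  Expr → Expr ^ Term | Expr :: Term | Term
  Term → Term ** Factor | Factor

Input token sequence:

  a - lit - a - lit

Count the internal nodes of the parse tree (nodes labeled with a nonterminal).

[Expr [Term [Factor [Prim a] - [Factor [Prim lit] - [Factor [Prim a] - [Factor [Prim lit]]]]]]]

10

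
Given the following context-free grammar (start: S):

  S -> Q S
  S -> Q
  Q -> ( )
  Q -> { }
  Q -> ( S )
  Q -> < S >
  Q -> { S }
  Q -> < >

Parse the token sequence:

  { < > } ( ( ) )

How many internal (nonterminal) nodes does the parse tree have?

8

[S [Q { [S [Q < >]] }] [S [Q ( [S [Q ( )]] )]]]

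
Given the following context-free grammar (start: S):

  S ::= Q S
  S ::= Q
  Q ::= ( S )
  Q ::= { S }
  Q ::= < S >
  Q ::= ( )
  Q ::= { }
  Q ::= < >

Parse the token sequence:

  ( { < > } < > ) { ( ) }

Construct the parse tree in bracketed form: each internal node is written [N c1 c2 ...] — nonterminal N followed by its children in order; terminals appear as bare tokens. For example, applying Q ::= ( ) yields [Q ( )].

[S [Q ( [S [Q { [S [Q < >]] }] [S [Q < >]]] )] [S [Q { [S [Q ( )]] }]]]

S
Q S
( S ) S
( Q S ) S
( { S } S ) S
( { Q } S ) S
( { < > } S ) S
( { < > } Q ) S
( { < > } < > ) S
( { < > } < > ) Q
( { < > } < > ) { S }
( { < > } < > ) { Q }
( { < > } < > ) { ( ) }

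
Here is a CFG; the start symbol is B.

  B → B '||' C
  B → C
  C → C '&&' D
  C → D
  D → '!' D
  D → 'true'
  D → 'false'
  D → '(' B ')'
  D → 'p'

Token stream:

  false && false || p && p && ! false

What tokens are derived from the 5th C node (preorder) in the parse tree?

[B [B [C [C [D false]] && [D false]]] || [C [C [C [D p]] && [D p]] && [D ! [D false]]]]

p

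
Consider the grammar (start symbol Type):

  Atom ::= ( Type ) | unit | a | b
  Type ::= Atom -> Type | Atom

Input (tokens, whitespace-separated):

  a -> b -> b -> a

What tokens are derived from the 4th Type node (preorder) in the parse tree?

[Type [Atom a] -> [Type [Atom b] -> [Type [Atom b] -> [Type [Atom a]]]]]

a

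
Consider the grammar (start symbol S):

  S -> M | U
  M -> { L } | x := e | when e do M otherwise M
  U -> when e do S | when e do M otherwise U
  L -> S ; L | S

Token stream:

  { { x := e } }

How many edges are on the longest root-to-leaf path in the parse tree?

8

[S [M { [L [S [M { [L [S [M x := e]]] }]]] }]]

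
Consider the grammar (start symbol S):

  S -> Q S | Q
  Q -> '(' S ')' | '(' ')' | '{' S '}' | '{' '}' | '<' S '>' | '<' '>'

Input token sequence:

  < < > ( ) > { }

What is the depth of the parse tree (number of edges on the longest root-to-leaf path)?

5

[S [Q < [S [Q < >] [S [Q ( )]]] >] [S [Q { }]]]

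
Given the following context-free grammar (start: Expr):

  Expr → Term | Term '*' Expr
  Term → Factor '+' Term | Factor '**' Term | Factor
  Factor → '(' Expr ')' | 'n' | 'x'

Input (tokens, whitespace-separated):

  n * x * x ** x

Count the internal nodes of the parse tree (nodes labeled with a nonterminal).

11

[Expr [Term [Factor n]] * [Expr [Term [Factor x]] * [Expr [Term [Factor x] ** [Term [Factor x]]]]]]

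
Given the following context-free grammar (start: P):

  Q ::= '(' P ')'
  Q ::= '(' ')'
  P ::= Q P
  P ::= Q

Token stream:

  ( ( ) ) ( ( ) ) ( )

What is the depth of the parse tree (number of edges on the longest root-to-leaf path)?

5

[P [Q ( [P [Q ( )]] )] [P [Q ( [P [Q ( )]] )] [P [Q ( )]]]]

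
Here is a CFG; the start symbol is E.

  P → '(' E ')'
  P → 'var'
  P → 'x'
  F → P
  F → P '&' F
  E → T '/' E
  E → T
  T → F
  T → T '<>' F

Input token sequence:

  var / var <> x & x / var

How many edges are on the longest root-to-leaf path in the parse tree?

6

[E [T [F [P var]]] / [E [T [T [F [P var]]] <> [F [P x] & [F [P x]]]] / [E [T [F [P var]]]]]]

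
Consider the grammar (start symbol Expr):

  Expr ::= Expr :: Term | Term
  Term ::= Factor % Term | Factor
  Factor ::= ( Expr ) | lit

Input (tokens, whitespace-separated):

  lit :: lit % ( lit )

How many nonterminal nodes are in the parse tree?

[Expr [Expr [Term [Factor lit]]] :: [Term [Factor lit] % [Term [Factor ( [Expr [Term [Factor lit]]] )]]]]

11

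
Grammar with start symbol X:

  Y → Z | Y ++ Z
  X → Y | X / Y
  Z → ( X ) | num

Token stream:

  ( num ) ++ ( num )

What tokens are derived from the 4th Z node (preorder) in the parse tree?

num

[X [Y [Y [Z ( [X [Y [Z num]]] )]] ++ [Z ( [X [Y [Z num]]] )]]]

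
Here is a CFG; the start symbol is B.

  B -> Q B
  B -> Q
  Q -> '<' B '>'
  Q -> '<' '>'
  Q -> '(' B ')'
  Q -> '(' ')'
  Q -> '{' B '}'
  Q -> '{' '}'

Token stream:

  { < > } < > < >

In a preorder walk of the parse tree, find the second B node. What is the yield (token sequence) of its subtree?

< >

[B [Q { [B [Q < >]] }] [B [Q < >] [B [Q < >]]]]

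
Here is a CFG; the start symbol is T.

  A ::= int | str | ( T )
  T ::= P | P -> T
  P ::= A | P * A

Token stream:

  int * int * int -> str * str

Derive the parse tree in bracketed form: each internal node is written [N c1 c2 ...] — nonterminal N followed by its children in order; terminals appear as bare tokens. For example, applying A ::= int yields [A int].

T
P -> T
P * A -> T
P * A * A -> T
A * A * A -> T
int * A * A -> T
int * int * A -> T
int * int * int -> T
int * int * int -> P
int * int * int -> P * A
int * int * int -> A * A
int * int * int -> str * A
int * int * int -> str * str

[T [P [P [P [A int]] * [A int]] * [A int]] -> [T [P [P [A str]] * [A str]]]]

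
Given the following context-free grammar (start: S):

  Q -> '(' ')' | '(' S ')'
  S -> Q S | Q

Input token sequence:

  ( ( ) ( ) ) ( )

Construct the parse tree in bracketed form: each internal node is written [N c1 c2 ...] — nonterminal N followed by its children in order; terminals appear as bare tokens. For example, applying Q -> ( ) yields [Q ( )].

[S [Q ( [S [Q ( )] [S [Q ( )]]] )] [S [Q ( )]]]

S
Q S
( S ) S
( Q S ) S
( ( ) S ) S
( ( ) Q ) S
( ( ) ( ) ) S
( ( ) ( ) ) Q
( ( ) ( ) ) ( )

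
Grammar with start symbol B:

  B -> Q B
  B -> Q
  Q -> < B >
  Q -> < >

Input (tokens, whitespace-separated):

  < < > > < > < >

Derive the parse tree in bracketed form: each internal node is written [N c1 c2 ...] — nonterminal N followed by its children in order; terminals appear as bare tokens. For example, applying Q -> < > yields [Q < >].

[B [Q < [B [Q < >]] >] [B [Q < >] [B [Q < >]]]]

B
Q B
< B > B
< Q > B
< < > > B
< < > > Q B
< < > > < > B
< < > > < > Q
< < > > < > < >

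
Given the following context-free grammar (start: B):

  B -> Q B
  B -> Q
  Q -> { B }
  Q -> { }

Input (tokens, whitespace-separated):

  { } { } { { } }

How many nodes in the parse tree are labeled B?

4

[B [Q { }] [B [Q { }] [B [Q { [B [Q { }]] }]]]]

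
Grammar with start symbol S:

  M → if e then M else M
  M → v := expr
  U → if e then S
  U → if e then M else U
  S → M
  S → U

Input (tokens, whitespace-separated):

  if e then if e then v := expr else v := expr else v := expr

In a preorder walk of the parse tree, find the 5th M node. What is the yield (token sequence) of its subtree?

[S [M if e then [M if e then [M v := expr] else [M v := expr]] else [M v := expr]]]

v := expr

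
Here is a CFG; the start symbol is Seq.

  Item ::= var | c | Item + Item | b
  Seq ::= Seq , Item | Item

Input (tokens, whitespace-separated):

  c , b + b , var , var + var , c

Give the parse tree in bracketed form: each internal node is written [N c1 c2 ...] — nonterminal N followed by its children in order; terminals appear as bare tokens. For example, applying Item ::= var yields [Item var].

[Seq [Seq [Seq [Seq [Seq [Item c]] , [Item [Item b] + [Item b]]] , [Item var]] , [Item [Item var] + [Item var]]] , [Item c]]

Seq
Seq , Item
Seq , Item , Item
Seq , Item , Item , Item
Seq , Item , Item , Item , Item
Item , Item , Item , Item , Item
c , Item , Item , Item , Item
c , Item + Item , Item , Item , Item
c , b + Item , Item , Item , Item
c , b + b , Item , Item , Item
c , b + b , var , Item , Item
c , b + b , var , Item + Item , Item
c , b + b , var , var + Item , Item
c , b + b , var , var + var , Item
c , b + b , var , var + var , c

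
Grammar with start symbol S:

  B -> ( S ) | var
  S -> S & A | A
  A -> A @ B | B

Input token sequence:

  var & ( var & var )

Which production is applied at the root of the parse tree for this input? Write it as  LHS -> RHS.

[S [S [A [B var]]] & [A [B ( [S [S [A [B var]]] & [A [B var]]] )]]]

S -> S & A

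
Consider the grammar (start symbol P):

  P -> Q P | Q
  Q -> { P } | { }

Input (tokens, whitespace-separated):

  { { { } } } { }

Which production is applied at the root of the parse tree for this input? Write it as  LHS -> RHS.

[P [Q { [P [Q { [P [Q { }]] }]] }] [P [Q { }]]]

P -> Q P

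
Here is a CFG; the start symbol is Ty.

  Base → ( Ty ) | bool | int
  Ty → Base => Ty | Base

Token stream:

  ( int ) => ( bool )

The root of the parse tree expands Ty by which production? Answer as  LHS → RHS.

[Ty [Base ( [Ty [Base int]] )] => [Ty [Base ( [Ty [Base bool]] )]]]

Ty → Base => Ty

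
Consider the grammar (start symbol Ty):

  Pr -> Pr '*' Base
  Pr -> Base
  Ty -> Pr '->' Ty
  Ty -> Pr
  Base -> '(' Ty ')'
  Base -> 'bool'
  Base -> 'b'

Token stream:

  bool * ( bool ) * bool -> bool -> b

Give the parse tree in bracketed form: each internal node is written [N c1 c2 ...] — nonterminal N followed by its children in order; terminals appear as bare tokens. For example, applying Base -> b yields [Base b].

[Ty [Pr [Pr [Pr [Base bool]] * [Base ( [Ty [Pr [Base bool]]] )]] * [Base bool]] -> [Ty [Pr [Base bool]] -> [Ty [Pr [Base b]]]]]

Ty
Pr -> Ty
Pr * Base -> Ty
Pr * Base * Base -> Ty
Base * Base * Base -> Ty
bool * Base * Base -> Ty
bool * ( Ty ) * Base -> Ty
bool * ( Pr ) * Base -> Ty
bool * ( Base ) * Base -> Ty
bool * ( bool ) * Base -> Ty
bool * ( bool ) * bool -> Ty
bool * ( bool ) * bool -> Pr -> Ty
bool * ( bool ) * bool -> Base -> Ty
bool * ( bool ) * bool -> bool -> Ty
bool * ( bool ) * bool -> bool -> Pr
bool * ( bool ) * bool -> bool -> Base
bool * ( bool ) * bool -> bool -> b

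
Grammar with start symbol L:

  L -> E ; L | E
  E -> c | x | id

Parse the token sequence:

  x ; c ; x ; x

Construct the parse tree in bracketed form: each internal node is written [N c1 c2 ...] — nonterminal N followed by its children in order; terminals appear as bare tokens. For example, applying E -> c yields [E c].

L
E ; L
x ; L
x ; E ; L
x ; c ; L
x ; c ; E ; L
x ; c ; x ; L
x ; c ; x ; E
x ; c ; x ; x

[L [E x] ; [L [E c] ; [L [E x] ; [L [E x]]]]]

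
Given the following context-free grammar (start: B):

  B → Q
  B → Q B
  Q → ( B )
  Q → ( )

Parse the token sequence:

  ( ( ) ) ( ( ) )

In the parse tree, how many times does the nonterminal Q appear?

4

[B [Q ( [B [Q ( )]] )] [B [Q ( [B [Q ( )]] )]]]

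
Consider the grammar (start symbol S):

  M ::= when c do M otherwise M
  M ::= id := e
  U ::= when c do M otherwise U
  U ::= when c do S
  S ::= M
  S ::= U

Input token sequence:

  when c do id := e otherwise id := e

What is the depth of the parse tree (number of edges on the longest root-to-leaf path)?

3

[S [M when c do [M id := e] otherwise [M id := e]]]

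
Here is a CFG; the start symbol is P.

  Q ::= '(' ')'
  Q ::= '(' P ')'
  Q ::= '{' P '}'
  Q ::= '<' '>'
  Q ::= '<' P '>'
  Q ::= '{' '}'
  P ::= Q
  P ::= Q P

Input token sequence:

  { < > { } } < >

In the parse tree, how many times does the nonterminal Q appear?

[P [Q { [P [Q < >] [P [Q { }]]] }] [P [Q < >]]]

4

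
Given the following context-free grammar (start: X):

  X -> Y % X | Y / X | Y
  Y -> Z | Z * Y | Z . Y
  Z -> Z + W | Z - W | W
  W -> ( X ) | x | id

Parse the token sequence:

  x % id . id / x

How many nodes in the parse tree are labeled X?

[X [Y [Z [W x]]] % [X [Y [Z [W id]] . [Y [Z [W id]]]] / [X [Y [Z [W x]]]]]]

3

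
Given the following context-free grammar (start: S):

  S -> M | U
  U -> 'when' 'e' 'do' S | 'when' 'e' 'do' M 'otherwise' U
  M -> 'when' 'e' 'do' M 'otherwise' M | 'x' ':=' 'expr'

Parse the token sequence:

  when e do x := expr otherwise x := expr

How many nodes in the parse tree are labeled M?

3

[S [M when e do [M x := expr] otherwise [M x := expr]]]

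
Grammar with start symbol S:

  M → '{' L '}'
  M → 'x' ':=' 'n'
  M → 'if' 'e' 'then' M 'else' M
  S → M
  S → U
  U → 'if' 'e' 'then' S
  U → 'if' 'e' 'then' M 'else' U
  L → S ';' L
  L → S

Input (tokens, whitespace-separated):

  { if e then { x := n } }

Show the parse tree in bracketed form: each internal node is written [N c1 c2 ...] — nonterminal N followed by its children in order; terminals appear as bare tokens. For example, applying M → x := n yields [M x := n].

[S [M { [L [S [U if e then [S [M { [L [S [M x := n]]] }]]]]] }]]

S
M
{ L }
{ S }
{ U }
{ if e then S }
{ if e then M }
{ if e then { L } }
{ if e then { S } }
{ if e then { M } }
{ if e then { x := n } }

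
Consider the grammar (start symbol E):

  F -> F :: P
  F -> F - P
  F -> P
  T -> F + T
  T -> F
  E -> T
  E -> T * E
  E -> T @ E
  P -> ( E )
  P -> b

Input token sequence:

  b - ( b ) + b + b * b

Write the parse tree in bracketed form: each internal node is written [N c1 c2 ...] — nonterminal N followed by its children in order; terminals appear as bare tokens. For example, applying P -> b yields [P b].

E
T * E
F + T * E
F - P + T * E
P - P + T * E
b - P + T * E
b - ( E ) + T * E
b - ( T ) + T * E
b - ( F ) + T * E
b - ( P ) + T * E
b - ( b ) + T * E
b - ( b ) + F + T * E
b - ( b ) + P + T * E
b - ( b ) + b + T * E
b - ( b ) + b + F * E
b - ( b ) + b + P * E
b - ( b ) + b + b * E
b - ( b ) + b + b * T
b - ( b ) + b + b * F
b - ( b ) + b + b * P
b - ( b ) + b + b * b

[E [T [F [F [P b]] - [P ( [E [T [F [P b]]]] )]] + [T [F [P b]] + [T [F [P b]]]]] * [E [T [F [P b]]]]]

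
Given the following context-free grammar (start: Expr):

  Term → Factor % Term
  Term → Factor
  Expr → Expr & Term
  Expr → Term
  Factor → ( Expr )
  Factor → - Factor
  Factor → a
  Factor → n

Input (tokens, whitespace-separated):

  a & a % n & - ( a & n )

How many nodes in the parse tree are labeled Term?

6

[Expr [Expr [Expr [Term [Factor a]]] & [Term [Factor a] % [Term [Factor n]]]] & [Term [Factor - [Factor ( [Expr [Expr [Term [Factor a]]] & [Term [Factor n]]] )]]]]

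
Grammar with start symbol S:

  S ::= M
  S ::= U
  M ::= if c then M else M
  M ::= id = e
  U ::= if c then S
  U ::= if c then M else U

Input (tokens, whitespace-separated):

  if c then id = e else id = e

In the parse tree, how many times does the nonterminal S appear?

[S [M if c then [M id = e] else [M id = e]]]

1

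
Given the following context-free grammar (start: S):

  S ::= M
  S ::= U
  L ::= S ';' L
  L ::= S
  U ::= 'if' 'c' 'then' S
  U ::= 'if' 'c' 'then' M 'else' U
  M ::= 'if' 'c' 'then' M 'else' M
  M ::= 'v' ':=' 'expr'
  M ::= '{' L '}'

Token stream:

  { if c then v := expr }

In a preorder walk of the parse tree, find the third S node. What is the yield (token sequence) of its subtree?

[S [M { [L [S [U if c then [S [M v := expr]]]]] }]]

v := expr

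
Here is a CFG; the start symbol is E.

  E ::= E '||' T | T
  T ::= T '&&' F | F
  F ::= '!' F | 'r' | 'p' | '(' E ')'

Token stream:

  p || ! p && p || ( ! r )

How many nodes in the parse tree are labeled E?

[E [E [E [T [F p]]] || [T [T [F ! [F p]]] && [F p]]] || [T [F ( [E [T [F ! [F r]]]] )]]]

4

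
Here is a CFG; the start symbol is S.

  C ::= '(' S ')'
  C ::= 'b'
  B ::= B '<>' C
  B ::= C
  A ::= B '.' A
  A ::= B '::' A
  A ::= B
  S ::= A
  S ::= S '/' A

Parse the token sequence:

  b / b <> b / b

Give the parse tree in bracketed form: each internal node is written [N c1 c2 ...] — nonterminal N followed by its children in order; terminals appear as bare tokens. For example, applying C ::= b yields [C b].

[S [S [S [A [B [C b]]]] / [A [B [B [C b]] <> [C b]]]] / [A [B [C b]]]]

S
S / A
S / A / A
A / A / A
B / A / A
C / A / A
b / A / A
b / B / A
b / B <> C / A
b / C <> C / A
b / b <> C / A
b / b <> b / A
b / b <> b / B
b / b <> b / C
b / b <> b / b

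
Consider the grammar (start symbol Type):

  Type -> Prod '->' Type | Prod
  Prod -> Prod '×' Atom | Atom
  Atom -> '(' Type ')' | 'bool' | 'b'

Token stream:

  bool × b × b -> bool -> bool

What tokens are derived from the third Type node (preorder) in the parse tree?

[Type [Prod [Prod [Prod [Atom bool]] × [Atom b]] × [Atom b]] -> [Type [Prod [Atom bool]] -> [Type [Prod [Atom bool]]]]]

bool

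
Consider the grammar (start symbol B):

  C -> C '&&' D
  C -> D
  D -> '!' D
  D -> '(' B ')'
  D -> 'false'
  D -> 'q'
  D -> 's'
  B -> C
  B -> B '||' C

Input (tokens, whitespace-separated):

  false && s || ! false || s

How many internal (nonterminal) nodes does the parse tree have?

12

[B [B [B [C [C [D false]] && [D s]]] || [C [D ! [D false]]]] || [C [D s]]]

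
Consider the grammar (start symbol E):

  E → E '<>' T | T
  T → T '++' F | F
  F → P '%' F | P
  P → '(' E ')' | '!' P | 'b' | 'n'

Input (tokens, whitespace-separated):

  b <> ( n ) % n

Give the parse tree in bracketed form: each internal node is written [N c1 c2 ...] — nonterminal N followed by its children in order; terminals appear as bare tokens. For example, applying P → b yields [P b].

[E [E [T [F [P b]]]] <> [T [F [P ( [E [T [F [P n]]]] )] % [F [P n]]]]]

E
E <> T
T <> T
F <> T
P <> T
b <> T
b <> F
b <> P % F
b <> ( E ) % F
b <> ( T ) % F
b <> ( F ) % F
b <> ( P ) % F
b <> ( n ) % F
b <> ( n ) % P
b <> ( n ) % n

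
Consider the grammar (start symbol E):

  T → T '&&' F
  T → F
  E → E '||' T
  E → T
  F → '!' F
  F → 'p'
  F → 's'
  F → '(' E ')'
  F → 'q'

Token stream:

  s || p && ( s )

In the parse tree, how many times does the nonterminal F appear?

[E [E [T [F s]]] || [T [T [F p]] && [F ( [E [T [F s]]] )]]]

4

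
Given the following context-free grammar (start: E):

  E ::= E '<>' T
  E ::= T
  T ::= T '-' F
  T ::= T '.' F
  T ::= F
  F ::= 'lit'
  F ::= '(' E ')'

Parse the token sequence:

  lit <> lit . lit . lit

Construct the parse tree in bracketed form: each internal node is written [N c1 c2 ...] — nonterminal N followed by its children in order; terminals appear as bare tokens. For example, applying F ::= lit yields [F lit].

E
E <> T
T <> T
F <> T
lit <> T
lit <> T . F
lit <> T . F . F
lit <> F . F . F
lit <> lit . F . F
lit <> lit . lit . F
lit <> lit . lit . lit

[E [E [T [F lit]]] <> [T [T [T [F lit]] . [F lit]] . [F lit]]]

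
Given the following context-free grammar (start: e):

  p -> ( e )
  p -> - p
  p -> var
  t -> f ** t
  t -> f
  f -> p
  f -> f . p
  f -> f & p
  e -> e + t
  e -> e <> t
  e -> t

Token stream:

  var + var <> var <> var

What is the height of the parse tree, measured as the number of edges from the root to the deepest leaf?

7

[e [e [e [e [t [f [p var]]]] + [t [f [p var]]]] <> [t [f [p var]]]] <> [t [f [p var]]]]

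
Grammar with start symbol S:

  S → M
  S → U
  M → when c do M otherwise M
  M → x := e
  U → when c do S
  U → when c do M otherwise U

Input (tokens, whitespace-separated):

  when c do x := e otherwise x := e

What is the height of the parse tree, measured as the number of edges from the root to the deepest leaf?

3

[S [M when c do [M x := e] otherwise [M x := e]]]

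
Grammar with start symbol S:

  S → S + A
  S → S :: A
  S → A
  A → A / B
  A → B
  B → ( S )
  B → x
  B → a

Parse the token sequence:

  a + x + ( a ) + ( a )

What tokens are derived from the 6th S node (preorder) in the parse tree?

[S [S [S [S [A [B a]]] + [A [B x]]] + [A [B ( [S [A [B a]]] )]]] + [A [B ( [S [A [B a]]] )]]]

a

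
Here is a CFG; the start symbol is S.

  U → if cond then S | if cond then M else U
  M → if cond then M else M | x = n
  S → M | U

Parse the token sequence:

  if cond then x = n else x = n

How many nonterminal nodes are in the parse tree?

4

[S [M if cond then [M x = n] else [M x = n]]]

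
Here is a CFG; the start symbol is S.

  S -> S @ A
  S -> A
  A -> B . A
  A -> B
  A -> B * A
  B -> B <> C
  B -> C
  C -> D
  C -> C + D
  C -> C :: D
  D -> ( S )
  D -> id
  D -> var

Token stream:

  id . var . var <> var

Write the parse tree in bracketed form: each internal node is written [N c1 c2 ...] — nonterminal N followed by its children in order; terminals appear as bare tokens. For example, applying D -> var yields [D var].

S
A
B . A
C . A
D . A
id . A
id . B . A
id . C . A
id . D . A
id . var . A
id . var . B
id . var . B <> C
id . var . C <> C
id . var . D <> C
id . var . var <> C
id . var . var <> D
id . var . var <> var

[S [A [B [C [D id]]] . [A [B [C [D var]]] . [A [B [B [C [D var]]] <> [C [D var]]]]]]]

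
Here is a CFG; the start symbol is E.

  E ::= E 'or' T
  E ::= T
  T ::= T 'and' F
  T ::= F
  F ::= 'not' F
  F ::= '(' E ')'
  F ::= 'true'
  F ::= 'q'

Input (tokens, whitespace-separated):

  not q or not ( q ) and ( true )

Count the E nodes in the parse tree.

4

[E [E [T [F not [F q]]]] or [T [T [F not [F ( [E [T [F q]]] )]]] and [F ( [E [T [F true]]] )]]]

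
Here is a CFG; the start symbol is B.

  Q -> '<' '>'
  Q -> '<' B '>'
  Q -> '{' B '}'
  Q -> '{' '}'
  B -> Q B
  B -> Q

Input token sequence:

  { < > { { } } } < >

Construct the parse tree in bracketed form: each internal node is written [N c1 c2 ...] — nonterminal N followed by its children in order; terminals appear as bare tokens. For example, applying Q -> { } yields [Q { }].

B
Q B
{ B } B
{ Q B } B
{ < > B } B
{ < > Q } B
{ < > { B } } B
{ < > { Q } } B
{ < > { { } } } B
{ < > { { } } } Q
{ < > { { } } } < >

[B [Q { [B [Q < >] [B [Q { [B [Q { }]] }]]] }] [B [Q < >]]]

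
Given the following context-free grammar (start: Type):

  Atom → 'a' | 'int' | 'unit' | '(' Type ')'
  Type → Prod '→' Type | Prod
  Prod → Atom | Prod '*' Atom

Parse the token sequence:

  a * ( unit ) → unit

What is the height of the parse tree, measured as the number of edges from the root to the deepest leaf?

6

[Type [Prod [Prod [Atom a]] * [Atom ( [Type [Prod [Atom unit]]] )]] → [Type [Prod [Atom unit]]]]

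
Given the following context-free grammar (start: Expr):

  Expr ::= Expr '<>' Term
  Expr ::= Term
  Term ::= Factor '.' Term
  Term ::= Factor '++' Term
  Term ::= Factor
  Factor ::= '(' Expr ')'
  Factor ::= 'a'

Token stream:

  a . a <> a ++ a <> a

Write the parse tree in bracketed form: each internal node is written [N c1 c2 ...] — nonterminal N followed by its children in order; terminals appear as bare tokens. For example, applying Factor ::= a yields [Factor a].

[Expr [Expr [Expr [Term [Factor a] . [Term [Factor a]]]] <> [Term [Factor a] ++ [Term [Factor a]]]] <> [Term [Factor a]]]

Expr
Expr <> Term
Expr <> Term <> Term
Term <> Term <> Term
Factor . Term <> Term <> Term
a . Term <> Term <> Term
a . Factor <> Term <> Term
a . a <> Term <> Term
a . a <> Factor ++ Term <> Term
a . a <> a ++ Term <> Term
a . a <> a ++ Factor <> Term
a . a <> a ++ a <> Term
a . a <> a ++ a <> Factor
a . a <> a ++ a <> a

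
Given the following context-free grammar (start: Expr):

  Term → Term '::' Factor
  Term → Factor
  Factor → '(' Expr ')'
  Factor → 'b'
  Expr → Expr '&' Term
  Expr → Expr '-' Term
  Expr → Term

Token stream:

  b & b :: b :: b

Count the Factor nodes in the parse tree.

[Expr [Expr [Term [Factor b]]] & [Term [Term [Term [Factor b]] :: [Factor b]] :: [Factor b]]]

4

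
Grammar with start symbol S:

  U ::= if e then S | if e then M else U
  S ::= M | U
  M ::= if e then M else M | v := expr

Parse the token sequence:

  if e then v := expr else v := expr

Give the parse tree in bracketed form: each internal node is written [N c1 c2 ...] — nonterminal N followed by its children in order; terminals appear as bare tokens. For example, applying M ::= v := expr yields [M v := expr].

[S [M if e then [M v := expr] else [M v := expr]]]

S
M
if e then M else M
if e then v := expr else M
if e then v := expr else v := expr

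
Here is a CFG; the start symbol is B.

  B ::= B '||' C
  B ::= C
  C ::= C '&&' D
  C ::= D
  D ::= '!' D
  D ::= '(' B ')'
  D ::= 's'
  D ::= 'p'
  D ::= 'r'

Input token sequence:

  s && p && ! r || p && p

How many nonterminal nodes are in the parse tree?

[B [B [C [C [C [D s]] && [D p]] && [D ! [D r]]]] || [C [C [D p]] && [D p]]]

13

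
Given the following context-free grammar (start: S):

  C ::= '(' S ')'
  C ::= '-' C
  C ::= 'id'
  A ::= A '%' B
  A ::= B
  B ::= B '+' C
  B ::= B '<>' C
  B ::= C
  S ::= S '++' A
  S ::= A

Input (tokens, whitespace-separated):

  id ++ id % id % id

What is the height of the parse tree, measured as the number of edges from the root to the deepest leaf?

[S [S [A [B [C id]]]] ++ [A [A [A [B [C id]]] % [B [C id]]] % [B [C id]]]]

6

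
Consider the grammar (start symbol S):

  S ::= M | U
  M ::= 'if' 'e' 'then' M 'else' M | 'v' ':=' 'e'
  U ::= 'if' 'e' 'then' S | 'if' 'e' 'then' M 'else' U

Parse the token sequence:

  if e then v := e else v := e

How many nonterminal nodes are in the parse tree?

4

[S [M if e then [M v := e] else [M v := e]]]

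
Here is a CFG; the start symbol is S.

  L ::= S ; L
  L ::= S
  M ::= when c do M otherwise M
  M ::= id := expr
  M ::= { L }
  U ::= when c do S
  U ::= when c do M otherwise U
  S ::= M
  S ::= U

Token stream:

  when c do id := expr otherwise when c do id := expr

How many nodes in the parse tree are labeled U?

2

[S [U when c do [M id := expr] otherwise [U when c do [S [M id := expr]]]]]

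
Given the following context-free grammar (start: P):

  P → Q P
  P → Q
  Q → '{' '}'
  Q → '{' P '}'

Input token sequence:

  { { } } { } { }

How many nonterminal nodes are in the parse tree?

[P [Q { [P [Q { }]] }] [P [Q { }] [P [Q { }]]]]

8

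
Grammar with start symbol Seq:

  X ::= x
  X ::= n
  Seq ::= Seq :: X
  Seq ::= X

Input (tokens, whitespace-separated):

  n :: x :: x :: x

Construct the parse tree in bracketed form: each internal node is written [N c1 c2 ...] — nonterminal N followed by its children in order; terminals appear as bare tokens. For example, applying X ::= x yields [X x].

Seq
Seq :: X
Seq :: X :: X
Seq :: X :: X :: X
X :: X :: X :: X
n :: X :: X :: X
n :: x :: X :: X
n :: x :: x :: X
n :: x :: x :: x

[Seq [Seq [Seq [Seq [X n]] :: [X x]] :: [X x]] :: [X x]]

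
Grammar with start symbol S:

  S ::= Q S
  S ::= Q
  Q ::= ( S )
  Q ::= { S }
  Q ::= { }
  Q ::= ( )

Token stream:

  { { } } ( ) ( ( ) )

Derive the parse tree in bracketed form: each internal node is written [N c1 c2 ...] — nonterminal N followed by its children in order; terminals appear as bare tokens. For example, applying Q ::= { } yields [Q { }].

[S [Q { [S [Q { }]] }] [S [Q ( )] [S [Q ( [S [Q ( )]] )]]]]

S
Q S
{ S } S
{ Q } S
{ { } } S
{ { } } Q S
{ { } } ( ) S
{ { } } ( ) Q
{ { } } ( ) ( S )
{ { } } ( ) ( Q )
{ { } } ( ) ( ( ) )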